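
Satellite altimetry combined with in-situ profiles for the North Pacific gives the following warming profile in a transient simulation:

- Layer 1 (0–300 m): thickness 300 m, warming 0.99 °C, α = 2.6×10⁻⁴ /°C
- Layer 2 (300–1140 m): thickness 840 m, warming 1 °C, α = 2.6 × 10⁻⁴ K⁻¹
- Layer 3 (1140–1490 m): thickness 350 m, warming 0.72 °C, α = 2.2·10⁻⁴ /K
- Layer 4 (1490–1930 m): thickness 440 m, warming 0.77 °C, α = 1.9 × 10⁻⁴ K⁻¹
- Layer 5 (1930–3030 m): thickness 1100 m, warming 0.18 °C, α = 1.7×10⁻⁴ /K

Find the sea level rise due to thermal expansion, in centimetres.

about 45 cm

Layer 1: 0.99 × 2.6×10⁻⁴ × 300 = 0.07722 m
840 × 2.6×10⁻⁴ × 1 = 0.21840 m
2.2×10⁻⁴ × 350 × 0.72 = 0.05544 m
Layer 4: 440 × 0.77 × 1.9×10⁻⁴ = 0.064372 m
1930–3030 m: 0.18 × 1100 × 1.7×10⁻⁴ = 0.03366 m
Δh = 0.07722 + 0.21840 + 0.05544 + 0.064372 + 0.03366 = 0.449092 m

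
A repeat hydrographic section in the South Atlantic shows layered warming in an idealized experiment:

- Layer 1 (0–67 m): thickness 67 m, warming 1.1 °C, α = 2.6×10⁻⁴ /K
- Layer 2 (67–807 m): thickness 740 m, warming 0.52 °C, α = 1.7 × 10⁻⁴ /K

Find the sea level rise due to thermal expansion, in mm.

1.1 × 2.6×10⁻⁴ × 67 = 0.019162 m
Layer 2: 1.7×10⁻⁴ × 0.52 × 740 = 0.065416 m
Δh = 0.019162 + 0.065416 = 0.084578 m

84.6 mm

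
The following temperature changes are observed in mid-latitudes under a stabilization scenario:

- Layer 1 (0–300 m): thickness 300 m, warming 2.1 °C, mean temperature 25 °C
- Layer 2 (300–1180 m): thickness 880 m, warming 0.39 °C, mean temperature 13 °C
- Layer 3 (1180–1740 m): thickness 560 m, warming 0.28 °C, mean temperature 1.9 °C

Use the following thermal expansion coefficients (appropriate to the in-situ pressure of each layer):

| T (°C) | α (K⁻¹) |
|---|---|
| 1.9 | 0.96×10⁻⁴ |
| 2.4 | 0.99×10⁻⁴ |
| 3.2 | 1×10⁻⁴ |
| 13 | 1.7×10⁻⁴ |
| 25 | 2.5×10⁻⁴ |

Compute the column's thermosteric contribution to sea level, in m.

Layer 1 at 25 °C → α = 2.5×10⁻⁴ K⁻¹
Layer 2 at 13 °C → α = 1.7×10⁻⁴ K⁻¹
Layer 3 at 1.9 °C → α = 0.96×10⁻⁴ K⁻¹
0–300 m: 2.1 × 2.5×10⁻⁴ × 300 = 0.15750 m
Layer 2: 1.7×10⁻⁴ × 880 × 0.39 = 0.058344 m
0.28 × 0.96×10⁻⁴ × 560 = 0.0150528 m
Δh = 0.15750 + 0.058344 + 0.0150528 = 0.2308968 m ≈ 0.231 m

Δh = 0.231 m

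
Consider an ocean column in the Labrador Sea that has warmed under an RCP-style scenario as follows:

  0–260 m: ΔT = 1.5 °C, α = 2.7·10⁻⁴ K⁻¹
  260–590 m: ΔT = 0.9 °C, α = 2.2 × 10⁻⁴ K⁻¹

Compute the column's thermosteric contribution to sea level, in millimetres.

170 mm

0–260 m: 260 × 1.5 × 2.7×10⁻⁴ = 0.10530 m
Layer 2: 2.2×10⁻⁴ × 0.9 × 330 = 0.06534 m
Δh = 0.10530 + 0.06534 = 0.17064 m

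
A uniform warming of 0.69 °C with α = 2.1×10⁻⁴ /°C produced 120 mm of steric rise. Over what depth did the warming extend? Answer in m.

H = Δh/(αΔT) = 0.12 / (2.1×10⁻⁴ × 0.69) ≈ 828.2 m

H ≈ 828 m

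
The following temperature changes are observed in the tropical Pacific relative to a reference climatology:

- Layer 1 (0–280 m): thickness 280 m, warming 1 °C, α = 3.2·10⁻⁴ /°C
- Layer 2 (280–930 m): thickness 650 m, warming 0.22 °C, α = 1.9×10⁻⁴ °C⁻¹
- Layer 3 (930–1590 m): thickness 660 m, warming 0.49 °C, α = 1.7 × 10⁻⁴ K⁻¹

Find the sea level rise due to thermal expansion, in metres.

1 × 3.2×10⁻⁴ × 280 = 0.08960 m
Layer 2: 650 × 0.22 × 1.9×10⁻⁴ = 0.02717 m
930–1590 m: 0.49 × 1.7×10⁻⁴ × 660 = 0.054978 m
Δh = 0.08960 + 0.02717 + 0.054978 = 0.171748 m ≈ 0.172 m

0.172 m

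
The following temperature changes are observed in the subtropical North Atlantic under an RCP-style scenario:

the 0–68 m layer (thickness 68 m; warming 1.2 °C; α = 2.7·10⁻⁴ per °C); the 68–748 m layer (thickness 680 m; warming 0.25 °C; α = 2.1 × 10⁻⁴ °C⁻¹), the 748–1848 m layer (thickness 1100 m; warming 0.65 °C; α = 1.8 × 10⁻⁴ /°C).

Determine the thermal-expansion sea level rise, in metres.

0.186 m of thermosteric rise

0–68 m: 68 × 2.7×10⁻⁴ × 1.2 = 0.022032 m
Layer 2: 0.25 × 680 × 2.1×10⁻⁴ = 0.03570 m
Layer 3: 1100 × 0.65 × 1.8×10⁻⁴ = 0.12870 m
Δh = 0.022032 + 0.03570 + 0.12870 = 0.186432 m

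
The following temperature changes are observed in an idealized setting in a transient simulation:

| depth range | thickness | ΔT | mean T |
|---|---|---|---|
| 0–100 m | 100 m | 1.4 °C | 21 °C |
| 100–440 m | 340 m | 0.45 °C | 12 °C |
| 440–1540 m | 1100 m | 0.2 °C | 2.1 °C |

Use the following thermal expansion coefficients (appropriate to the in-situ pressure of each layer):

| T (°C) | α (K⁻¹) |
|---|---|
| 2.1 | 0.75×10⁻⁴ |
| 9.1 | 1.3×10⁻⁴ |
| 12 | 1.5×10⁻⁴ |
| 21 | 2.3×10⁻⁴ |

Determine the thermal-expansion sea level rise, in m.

Layer 1 at 21 °C → α = 2.3×10⁻⁴ K⁻¹
Layer 2 at 12 °C → α = 1.5×10⁻⁴ K⁻¹
Layer 3 at 2.1 °C → α = 0.75×10⁻⁴ K⁻¹
1.4 × 100 × 2.3×10⁻⁴ = 0.03220 m
0.45 × 340 × 1.5×10⁻⁴ = 0.02295 m
1100 × 0.2 × 0.75×10⁻⁴ = 0.01650 m
Δh = 0.03220 + 0.02295 + 0.01650 = 0.07165 m

0.0717 m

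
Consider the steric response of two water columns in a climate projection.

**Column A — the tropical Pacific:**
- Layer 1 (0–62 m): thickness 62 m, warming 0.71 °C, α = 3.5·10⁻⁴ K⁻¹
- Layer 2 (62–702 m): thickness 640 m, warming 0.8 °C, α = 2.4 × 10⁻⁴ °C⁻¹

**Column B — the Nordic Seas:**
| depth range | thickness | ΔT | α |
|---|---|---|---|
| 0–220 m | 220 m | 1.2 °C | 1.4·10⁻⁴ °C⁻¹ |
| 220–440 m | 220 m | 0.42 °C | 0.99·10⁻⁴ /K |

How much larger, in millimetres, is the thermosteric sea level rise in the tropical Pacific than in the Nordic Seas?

92 mm

A Layer 1: 0.71 × 3.5×10⁻⁴ × 62 = 0.015407 m
A Layer 2: 0.8 × 2.4×10⁻⁴ × 640 = 0.12288 m
A total: 0.138287 m
B 0–220 m: 220 × 1.2 × 1.4×10⁻⁴ = 0.03696 m
B 0.99×10⁻⁴ × 220 × 0.42 = 0.0091476 m
B total: 0.0461076 m
Difference: 0.138287 − 0.0461076 = 0.0921794 m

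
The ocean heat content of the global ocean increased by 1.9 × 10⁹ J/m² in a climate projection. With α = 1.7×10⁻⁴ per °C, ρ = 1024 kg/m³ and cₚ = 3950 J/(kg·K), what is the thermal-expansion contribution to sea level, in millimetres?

Δh = αQ/(ρcₚ) = 1.7×10⁻⁴ × 1.9×10⁹ / (1024 × 3950) ≈ 0.079856 m

Δh ≈ 80 mm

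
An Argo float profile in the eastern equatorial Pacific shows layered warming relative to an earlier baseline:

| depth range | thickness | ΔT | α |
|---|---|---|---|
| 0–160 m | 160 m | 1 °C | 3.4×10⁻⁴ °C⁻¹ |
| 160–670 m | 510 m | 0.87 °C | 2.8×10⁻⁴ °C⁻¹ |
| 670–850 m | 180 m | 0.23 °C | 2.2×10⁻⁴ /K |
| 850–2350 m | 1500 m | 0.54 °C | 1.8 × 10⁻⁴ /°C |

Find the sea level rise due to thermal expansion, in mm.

160 × 1 × 3.4×10⁻⁴ = 0.05440 m
0.87 × 2.8×10⁻⁴ × 510 = 0.124236 m
670–850 m: 180 × 0.23 × 2.2×10⁻⁴ = 0.009108 m
1.8×10⁻⁴ × 0.54 × 1500 = 0.14580 m
Δh = 0.05440 + 0.124236 + 0.009108 + 0.14580 = 0.333544 m

334 mm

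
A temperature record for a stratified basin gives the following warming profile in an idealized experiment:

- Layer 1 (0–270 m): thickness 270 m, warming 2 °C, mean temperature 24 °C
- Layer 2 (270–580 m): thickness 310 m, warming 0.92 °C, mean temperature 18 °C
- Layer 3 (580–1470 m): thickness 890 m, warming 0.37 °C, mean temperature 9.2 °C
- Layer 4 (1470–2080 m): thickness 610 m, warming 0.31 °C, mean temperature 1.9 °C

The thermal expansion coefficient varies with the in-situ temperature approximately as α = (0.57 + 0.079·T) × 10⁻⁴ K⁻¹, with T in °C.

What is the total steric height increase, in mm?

Layer 1: α = (0.57 + 0.079×24)×10⁻⁴ = 2.466×10⁻⁴ K⁻¹
Layer 2: α = (0.57 + 0.079×18)×10⁻⁴ = 1.992×10⁻⁴ K⁻¹
Layer 3: α = (0.57 + 0.079×9.2)×10⁻⁴ = 1.2968×10⁻⁴ K⁻¹
Layer 4: α = (0.57 + 0.079×1.9)×10⁻⁴ = 0.7201×10⁻⁴ K⁻¹
0–270 m: 2 × 270 × 2.466×10⁻⁴ = 0.133164 m
Layer 2: 1.992×10⁻⁴ × 310 × 0.92 = 0.05681184 m
Layer 3: 0.37 × 1.2968×10⁻⁴ × 890 = 0.042703624 m
Layer 4: 0.31 × 610 × 0.7201×10⁻⁴ = 0.013617091 m
Δh = 0.133164 + 0.05681184 + 0.042703624 + 0.013617091 = 0.246296555 m

about 246 mm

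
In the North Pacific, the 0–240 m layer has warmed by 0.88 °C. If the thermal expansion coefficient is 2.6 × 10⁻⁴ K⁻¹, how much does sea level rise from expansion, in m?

0.0549 m of thermosteric rise

Δh = αΔT·H = 2.6×10⁻⁴ × 0.88 × 240 = 0.054912 m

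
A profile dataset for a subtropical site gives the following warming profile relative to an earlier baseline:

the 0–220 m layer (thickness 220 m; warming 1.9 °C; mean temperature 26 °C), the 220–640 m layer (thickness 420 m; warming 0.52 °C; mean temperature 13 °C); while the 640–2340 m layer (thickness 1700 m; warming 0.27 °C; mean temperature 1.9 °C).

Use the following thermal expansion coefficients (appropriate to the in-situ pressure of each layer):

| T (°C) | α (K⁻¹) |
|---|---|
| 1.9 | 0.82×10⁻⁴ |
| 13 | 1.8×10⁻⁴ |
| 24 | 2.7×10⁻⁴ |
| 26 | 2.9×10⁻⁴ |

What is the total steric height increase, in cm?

Layer 1 at 26 °C → α = 2.9×10⁻⁴ K⁻¹
Layer 2 at 13 °C → α = 1.8×10⁻⁴ K⁻¹
Layer 3 at 1.9 °C → α = 0.82×10⁻⁴ K⁻¹
2.9×10⁻⁴ × 220 × 1.9 = 0.12122 m
Layer 2: 1.8×10⁻⁴ × 420 × 0.52 = 0.039312 m
640–2340 m: 0.82×10⁻⁴ × 1700 × 0.27 = 0.037638 m
Δh = 0.12122 + 0.039312 + 0.037638 = 0.19817 m

Δh = 20 cm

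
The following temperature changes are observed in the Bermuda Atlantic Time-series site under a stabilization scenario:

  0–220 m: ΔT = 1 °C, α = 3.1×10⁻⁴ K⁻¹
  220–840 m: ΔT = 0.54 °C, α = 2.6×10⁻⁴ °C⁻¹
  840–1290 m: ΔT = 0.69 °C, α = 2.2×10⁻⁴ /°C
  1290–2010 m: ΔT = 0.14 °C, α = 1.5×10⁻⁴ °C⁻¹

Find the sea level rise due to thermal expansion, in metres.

Layer 1: 1 × 220 × 3.1×10⁻⁴ = 0.06820 m
220–840 m: 2.6×10⁻⁴ × 0.54 × 620 = 0.087048 m
840–1290 m: 2.2×10⁻⁴ × 450 × 0.69 = 0.06831 m
1290–2010 m: 1.5×10⁻⁴ × 720 × 0.14 = 0.01512 m
Δh = 0.06820 + 0.087048 + 0.06831 + 0.01512 = 0.238678 m ≈ 0.239 m

about 0.239 m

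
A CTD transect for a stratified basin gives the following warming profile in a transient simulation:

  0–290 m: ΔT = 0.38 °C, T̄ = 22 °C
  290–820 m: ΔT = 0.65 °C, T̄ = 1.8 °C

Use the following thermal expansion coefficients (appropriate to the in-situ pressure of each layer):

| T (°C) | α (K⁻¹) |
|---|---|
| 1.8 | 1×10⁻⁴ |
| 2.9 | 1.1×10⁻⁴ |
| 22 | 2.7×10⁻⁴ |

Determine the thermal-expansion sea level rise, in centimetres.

Layer 1 at 22 °C → α = 2.7×10⁻⁴ K⁻¹
Layer 2 at 1.8 °C → α = 1×10⁻⁴ K⁻¹
0.38 × 290 × 2.7×10⁻⁴ = 0.029754 m
0.65 × 530 × 1×10⁻⁴ = 0.03445 m
Δh = 0.029754 + 0.03445 = 0.064204 m

Δh = 6.42 cm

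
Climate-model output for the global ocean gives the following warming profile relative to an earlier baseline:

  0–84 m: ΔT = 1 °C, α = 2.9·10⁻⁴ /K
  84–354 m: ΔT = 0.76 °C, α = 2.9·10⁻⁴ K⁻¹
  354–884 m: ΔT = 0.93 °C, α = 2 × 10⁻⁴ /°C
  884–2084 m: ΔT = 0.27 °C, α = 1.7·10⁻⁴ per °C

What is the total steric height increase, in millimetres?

240 mm

Layer 1: 84 × 1 × 2.9×10⁻⁴ = 0.02436 m
84–354 m: 2.9×10⁻⁴ × 270 × 0.76 = 0.059508 m
354–884 m: 530 × 0.93 × 2×10⁻⁴ = 0.09858 m
884–2084 m: 0.27 × 1.7×10⁻⁴ × 1200 = 0.05508 m
Δh = 0.02436 + 0.059508 + 0.09858 + 0.05508 = 0.237528 m ≈ 240 mm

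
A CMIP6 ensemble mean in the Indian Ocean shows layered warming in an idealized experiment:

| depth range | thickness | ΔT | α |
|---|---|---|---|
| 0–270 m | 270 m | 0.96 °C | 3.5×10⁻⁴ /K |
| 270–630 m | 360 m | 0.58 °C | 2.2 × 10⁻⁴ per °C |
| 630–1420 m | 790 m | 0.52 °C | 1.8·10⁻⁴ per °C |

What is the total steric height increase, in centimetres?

3.5×10⁻⁴ × 270 × 0.96 = 0.09072 m
Layer 2: 0.58 × 2.2×10⁻⁴ × 360 = 0.045936 m
790 × 0.52 × 1.8×10⁻⁴ = 0.073944 m
Δh = 0.09072 + 0.045936 + 0.073944 = 0.21060 m

Δh = 21.1 cm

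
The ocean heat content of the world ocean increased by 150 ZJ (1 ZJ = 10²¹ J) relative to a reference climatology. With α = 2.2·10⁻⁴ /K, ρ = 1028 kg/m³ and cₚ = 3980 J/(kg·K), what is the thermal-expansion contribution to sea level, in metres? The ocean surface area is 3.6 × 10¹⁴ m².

0.0224 m

Per unit area: Q = 150×10²¹ / (3.6×10¹⁴) ≈ 4.167×10⁸ J/m²
Δh = αQ/(ρcₚ) = 2.2×10⁻⁴ × 4.167×10⁸ / (1028 × 3980) ≈ 0.022406 m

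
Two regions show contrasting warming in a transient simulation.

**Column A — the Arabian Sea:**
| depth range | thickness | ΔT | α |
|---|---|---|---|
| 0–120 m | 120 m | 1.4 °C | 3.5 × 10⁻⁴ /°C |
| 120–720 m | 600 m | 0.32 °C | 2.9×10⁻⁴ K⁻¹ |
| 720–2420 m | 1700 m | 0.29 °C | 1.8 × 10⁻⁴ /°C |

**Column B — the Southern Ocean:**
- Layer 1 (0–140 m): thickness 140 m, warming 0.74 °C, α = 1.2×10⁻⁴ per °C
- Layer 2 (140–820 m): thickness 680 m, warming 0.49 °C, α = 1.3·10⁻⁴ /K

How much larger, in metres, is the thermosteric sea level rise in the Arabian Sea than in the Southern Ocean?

0.147 m larger

A Layer 1: 120 × 3.5×10⁻⁴ × 1.4 = 0.05880 m
A 2.9×10⁻⁴ × 0.32 × 600 = 0.05568 m
A Layer 3: 1700 × 1.8×10⁻⁴ × 0.29 = 0.08874 m
A total: 0.20322 m
B 0–140 m: 140 × 1.2×10⁻⁴ × 0.74 = 0.012432 m
B 0.49 × 1.3×10⁻⁴ × 680 = 0.043316 m
B total: 0.055748 m
Difference: 0.20322 − 0.055748 = 0.147472 m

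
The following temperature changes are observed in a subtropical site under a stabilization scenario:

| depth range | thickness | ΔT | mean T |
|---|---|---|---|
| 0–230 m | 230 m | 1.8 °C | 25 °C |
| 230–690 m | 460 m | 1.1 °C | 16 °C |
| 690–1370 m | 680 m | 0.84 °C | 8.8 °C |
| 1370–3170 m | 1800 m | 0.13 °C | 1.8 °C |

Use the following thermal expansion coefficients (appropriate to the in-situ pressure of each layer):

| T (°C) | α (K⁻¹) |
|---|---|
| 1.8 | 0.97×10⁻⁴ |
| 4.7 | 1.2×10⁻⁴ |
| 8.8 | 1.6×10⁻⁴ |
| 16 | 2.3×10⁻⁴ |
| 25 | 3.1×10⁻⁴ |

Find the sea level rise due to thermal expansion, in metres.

Δh = 0.359 m

Layer 1 at 25 °C → α = 3.1×10⁻⁴ K⁻¹
Layer 2 at 16 °C → α = 2.3×10⁻⁴ K⁻¹
Layer 3 at 8.8 °C → α = 1.6×10⁻⁴ K⁻¹
Layer 4 at 1.8 °C → α = 0.97×10⁻⁴ K⁻¹
Layer 1: 3.1×10⁻⁴ × 1.8 × 230 = 0.12834 m
Layer 2: 2.3×10⁻⁴ × 460 × 1.1 = 0.11638 m
0.84 × 680 × 1.6×10⁻⁴ = 0.091392 m
0.97×10⁻⁴ × 0.13 × 1800 = 0.022698 m
Δh = 0.12834 + 0.11638 + 0.091392 + 0.022698 = 0.35881 m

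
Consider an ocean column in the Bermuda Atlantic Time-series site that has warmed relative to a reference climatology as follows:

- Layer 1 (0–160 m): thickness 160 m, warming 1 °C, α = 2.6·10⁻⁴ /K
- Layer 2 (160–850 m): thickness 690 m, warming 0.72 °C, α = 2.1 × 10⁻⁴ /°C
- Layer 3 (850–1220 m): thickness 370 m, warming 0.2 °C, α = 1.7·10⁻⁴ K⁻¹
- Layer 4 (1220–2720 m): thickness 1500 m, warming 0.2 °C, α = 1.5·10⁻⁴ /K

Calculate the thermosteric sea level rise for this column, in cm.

Δh = 20.4 cm

2.6×10⁻⁴ × 160 × 1 = 0.04160 m
160–850 m: 0.72 × 690 × 2.1×10⁻⁴ = 0.104328 m
850–1220 m: 1.7×10⁻⁴ × 370 × 0.2 = 0.01258 m
1.5×10⁻⁴ × 1500 × 0.2 = 0.04500 m
Δh = 0.04160 + 0.104328 + 0.01258 + 0.04500 = 0.203508 m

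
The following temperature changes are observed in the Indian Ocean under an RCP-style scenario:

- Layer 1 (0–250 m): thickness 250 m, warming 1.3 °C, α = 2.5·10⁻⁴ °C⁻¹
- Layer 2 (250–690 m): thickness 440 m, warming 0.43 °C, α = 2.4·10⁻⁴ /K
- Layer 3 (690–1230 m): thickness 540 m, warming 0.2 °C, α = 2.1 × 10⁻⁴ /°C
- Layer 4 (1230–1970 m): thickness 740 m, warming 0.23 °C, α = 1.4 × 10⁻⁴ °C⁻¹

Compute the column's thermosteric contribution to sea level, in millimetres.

0–250 m: 2.5×10⁻⁴ × 250 × 1.3 = 0.08125 m
Layer 2: 440 × 2.4×10⁻⁴ × 0.43 = 0.045408 m
Layer 3: 540 × 0.2 × 2.1×10⁻⁴ = 0.02268 m
1230–1970 m: 740 × 1.4×10⁻⁴ × 0.23 = 0.023828 m
Δh = 0.08125 + 0.045408 + 0.02268 + 0.023828 = 0.173166 m ≈ 173 mm

173 mm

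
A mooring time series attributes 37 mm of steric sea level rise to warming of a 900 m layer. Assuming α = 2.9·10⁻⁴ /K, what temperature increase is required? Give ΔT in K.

ΔT = Δh/(αH) = 0.037 / (2.9×10⁻⁴ × 900) ≈ 0.1418 K

0.142 K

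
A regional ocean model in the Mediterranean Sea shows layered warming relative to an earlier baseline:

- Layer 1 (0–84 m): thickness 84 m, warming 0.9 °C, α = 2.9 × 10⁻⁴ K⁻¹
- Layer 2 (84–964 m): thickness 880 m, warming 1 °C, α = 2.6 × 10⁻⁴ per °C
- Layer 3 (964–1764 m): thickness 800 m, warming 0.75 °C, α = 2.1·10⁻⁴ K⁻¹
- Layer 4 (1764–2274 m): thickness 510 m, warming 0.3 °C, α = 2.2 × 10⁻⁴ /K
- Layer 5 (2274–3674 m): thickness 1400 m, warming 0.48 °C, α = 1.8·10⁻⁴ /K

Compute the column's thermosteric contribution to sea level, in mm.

Layer 1: 2.9×10⁻⁴ × 84 × 0.9 = 0.021924 m
Layer 2: 1 × 2.6×10⁻⁴ × 880 = 0.22880 m
Layer 3: 800 × 2.1×10⁻⁴ × 0.75 = 0.12600 m
1764–2274 m: 510 × 0.3 × 2.2×10⁻⁴ = 0.03366 m
2274–3674 m: 0.48 × 1400 × 1.8×10⁻⁴ = 0.12096 m
Δh = 0.021924 + 0.22880 + 0.12600 + 0.03366 + 0.12096 = 0.531344 m

Δh = 530 mm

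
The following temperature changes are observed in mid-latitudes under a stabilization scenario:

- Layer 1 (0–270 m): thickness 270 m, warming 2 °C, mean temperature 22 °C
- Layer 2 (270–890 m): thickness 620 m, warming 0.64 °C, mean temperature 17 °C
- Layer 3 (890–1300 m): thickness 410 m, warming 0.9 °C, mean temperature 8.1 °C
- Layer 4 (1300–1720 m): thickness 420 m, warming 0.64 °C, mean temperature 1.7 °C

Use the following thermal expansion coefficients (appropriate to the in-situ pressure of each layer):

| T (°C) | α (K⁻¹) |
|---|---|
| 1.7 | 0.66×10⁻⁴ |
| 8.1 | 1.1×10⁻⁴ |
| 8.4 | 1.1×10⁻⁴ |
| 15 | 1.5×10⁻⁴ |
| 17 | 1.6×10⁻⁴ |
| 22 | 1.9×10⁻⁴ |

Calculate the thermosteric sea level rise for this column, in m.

Layer 1 at 22 °C → α = 1.9×10⁻⁴ K⁻¹
Layer 2 at 17 °C → α = 1.6×10⁻⁴ K⁻¹
Layer 3 at 8.1 °C → α = 1.1×10⁻⁴ K⁻¹
Layer 4 at 1.7 °C → α = 0.66×10⁻⁴ K⁻¹
2 × 1.9×10⁻⁴ × 270 = 0.10260 m
1.6×10⁻⁴ × 620 × 0.64 = 0.063488 m
0.9 × 1.1×10⁻⁴ × 410 = 0.04059 m
1300–1720 m: 0.64 × 0.66×10⁻⁴ × 420 = 0.0177408 m
Δh = 0.10260 + 0.063488 + 0.04059 + 0.0177408 = 0.2244188 m

0.224 m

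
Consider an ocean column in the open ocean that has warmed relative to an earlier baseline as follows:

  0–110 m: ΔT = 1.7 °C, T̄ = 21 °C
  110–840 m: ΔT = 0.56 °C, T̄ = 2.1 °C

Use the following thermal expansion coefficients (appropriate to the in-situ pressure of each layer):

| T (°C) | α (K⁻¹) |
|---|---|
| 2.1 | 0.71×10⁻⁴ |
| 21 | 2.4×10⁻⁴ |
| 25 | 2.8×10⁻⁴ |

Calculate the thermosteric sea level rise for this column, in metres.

0.074 m

Layer 1 at 21 °C → α = 2.4×10⁻⁴ K⁻¹
Layer 2 at 2.1 °C → α = 0.71×10⁻⁴ K⁻¹
1.7 × 2.4×10⁻⁴ × 110 = 0.04488 m
Layer 2: 730 × 0.71×10⁻⁴ × 0.56 = 0.0290248 m
Δh = 0.04488 + 0.0290248 = 0.0739048 m ≈ 0.074 m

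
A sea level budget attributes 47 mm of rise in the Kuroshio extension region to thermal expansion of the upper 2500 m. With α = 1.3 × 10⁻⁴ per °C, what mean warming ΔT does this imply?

ΔT ≈ 0.145 K

ΔT = Δh/(αH) = 0.047 / (1.3×10⁻⁴ × 2500) ≈ 0.1446 K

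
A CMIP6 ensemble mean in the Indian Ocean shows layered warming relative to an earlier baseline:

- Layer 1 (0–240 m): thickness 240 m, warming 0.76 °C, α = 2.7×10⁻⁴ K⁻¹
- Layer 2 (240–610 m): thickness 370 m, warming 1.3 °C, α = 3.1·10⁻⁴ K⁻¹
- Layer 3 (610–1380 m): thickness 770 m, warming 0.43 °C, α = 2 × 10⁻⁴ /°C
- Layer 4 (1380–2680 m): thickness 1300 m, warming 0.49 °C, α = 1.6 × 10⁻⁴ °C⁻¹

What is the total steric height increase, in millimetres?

Δh = 370 mm

Layer 1: 0.76 × 2.7×10⁻⁴ × 240 = 0.049248 m
240–610 m: 1.3 × 3.1×10⁻⁴ × 370 = 0.14911 m
Layer 3: 2×10⁻⁴ × 770 × 0.43 = 0.06622 m
1.6×10⁻⁴ × 1300 × 0.49 = 0.10192 m
Δh = 0.049248 + 0.14911 + 0.06622 + 0.10192 = 0.366498 m ≈ 370 mm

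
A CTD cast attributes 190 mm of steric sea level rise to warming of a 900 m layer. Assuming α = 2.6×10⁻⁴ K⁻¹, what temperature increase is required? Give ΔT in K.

0.812 K

ΔT = Δh/(αH) = 0.19 / (2.6×10⁻⁴ × 900) ≈ 0.8120 K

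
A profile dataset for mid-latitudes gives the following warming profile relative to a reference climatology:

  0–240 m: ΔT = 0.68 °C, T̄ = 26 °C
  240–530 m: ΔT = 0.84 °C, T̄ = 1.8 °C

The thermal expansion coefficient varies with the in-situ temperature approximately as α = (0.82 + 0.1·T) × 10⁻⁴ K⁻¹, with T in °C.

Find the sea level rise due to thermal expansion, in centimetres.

Layer 1: α = (0.82 + 0.1×26)×10⁻⁴ = 3.42×10⁻⁴ K⁻¹
Layer 2: α = (0.82 + 0.1×1.8)×10⁻⁴ = 1×10⁻⁴ K⁻¹
Layer 1: 0.68 × 3.42×10⁻⁴ × 240 = 0.0558144 m
290 × 1×10⁻⁴ × 0.84 = 0.02436 m
Δh = 0.0558144 + 0.02436 = 0.0801744 m ≈ 8.0 cm

Δh = 8.0 cm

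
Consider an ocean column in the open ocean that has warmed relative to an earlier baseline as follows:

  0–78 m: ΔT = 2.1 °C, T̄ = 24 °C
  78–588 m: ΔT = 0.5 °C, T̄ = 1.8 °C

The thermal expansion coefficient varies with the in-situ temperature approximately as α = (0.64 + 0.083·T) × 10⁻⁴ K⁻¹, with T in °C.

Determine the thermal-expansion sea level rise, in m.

0.0632 m of thermosteric rise

Layer 1: α = (0.64 + 0.083×24)×10⁻⁴ = 2.632×10⁻⁴ K⁻¹
Layer 2: α = (0.64 + 0.083×1.8)×10⁻⁴ = 0.7894×10⁻⁴ K⁻¹
Layer 1: 78 × 2.632×10⁻⁴ × 2.1 = 0.04311216 m
Layer 2: 510 × 0.7894×10⁻⁴ × 0.5 = 0.0201297 m
Δh = 0.04311216 + 0.0201297 = 0.06324186 m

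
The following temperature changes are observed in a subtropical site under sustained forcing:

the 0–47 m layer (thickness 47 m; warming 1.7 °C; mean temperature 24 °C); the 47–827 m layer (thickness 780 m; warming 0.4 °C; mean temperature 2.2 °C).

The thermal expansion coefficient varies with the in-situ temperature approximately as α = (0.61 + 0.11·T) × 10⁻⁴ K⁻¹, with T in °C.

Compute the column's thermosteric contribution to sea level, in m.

Layer 1: α = (0.61 + 0.11×24)×10⁻⁴ = 3.25×10⁻⁴ K⁻¹
Layer 2: α = (0.61 + 0.11×2.2)×10⁻⁴ = 0.852×10⁻⁴ K⁻¹
0–47 m: 47 × 3.25×10⁻⁴ × 1.7 = 0.0259675 m
780 × 0.4 × 0.852×10⁻⁴ = 0.0265824 m
Δh = 0.0259675 + 0.0265824 = 0.0525499 m

0.0525 m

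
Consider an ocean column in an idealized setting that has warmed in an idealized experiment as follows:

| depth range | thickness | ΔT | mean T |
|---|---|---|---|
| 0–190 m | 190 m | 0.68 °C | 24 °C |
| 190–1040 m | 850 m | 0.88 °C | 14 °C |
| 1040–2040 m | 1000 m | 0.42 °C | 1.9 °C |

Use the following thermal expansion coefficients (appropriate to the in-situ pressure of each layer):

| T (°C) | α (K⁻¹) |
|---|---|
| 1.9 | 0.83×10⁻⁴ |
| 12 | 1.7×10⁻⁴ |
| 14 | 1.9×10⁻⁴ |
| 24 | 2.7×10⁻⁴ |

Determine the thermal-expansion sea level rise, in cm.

Layer 1 at 24 °C → α = 2.7×10⁻⁴ K⁻¹
Layer 2 at 14 °C → α = 1.9×10⁻⁴ K⁻¹
Layer 3 at 1.9 °C → α = 0.83×10⁻⁴ K⁻¹
0–190 m: 0.68 × 190 × 2.7×10⁻⁴ = 0.034884 m
Layer 2: 1.9×10⁻⁴ × 850 × 0.88 = 0.14212 m
1000 × 0.42 × 0.83×10⁻⁴ = 0.03486 m
Δh = 0.034884 + 0.14212 + 0.03486 = 0.211864 m

Δh ≈ 21 cm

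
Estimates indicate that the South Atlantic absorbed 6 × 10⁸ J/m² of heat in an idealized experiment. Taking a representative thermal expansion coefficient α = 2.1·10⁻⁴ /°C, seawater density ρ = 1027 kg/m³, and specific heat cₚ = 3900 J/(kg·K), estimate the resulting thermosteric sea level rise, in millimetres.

Δh = αQ/(ρcₚ) = 2.1×10⁻⁴ × 6×10⁸ / (1027 × 3900) ≈ 0.031458 m

Δh ≈ 31.5 mm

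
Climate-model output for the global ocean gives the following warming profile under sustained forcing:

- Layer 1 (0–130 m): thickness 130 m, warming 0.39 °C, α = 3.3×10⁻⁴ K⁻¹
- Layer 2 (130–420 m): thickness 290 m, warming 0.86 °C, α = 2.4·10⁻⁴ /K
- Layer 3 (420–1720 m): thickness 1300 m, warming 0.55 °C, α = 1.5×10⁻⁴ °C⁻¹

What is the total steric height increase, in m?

Layer 1: 0.39 × 3.3×10⁻⁴ × 130 = 0.016731 m
130–420 m: 290 × 2.4×10⁻⁴ × 0.86 = 0.059856 m
Layer 3: 1.5×10⁻⁴ × 1300 × 0.55 = 0.10725 m
Δh = 0.016731 + 0.059856 + 0.10725 = 0.183837 m

0.184 m of thermosteric rise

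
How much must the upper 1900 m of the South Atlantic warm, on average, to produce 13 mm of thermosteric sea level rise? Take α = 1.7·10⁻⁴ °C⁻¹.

about 0.040 °C

ΔT = Δh/(αH) = 0.013 / (1.7×10⁻⁴ × 1900) ≈ 0.04025 °C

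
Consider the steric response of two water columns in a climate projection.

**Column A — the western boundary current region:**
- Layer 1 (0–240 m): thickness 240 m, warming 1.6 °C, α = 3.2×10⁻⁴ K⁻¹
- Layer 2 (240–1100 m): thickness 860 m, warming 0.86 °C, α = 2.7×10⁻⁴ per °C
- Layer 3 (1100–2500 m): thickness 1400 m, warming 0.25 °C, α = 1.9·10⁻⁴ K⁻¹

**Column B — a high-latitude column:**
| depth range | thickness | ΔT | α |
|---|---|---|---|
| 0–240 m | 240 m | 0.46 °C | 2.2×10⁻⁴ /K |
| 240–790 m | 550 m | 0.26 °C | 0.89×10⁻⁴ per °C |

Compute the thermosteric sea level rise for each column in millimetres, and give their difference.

A 240 × 1.6 × 3.2×10⁻⁴ = 0.12288 m
A 240–1100 m: 860 × 2.7×10⁻⁴ × 0.86 = 0.199692 m
A 1.9×10⁻⁴ × 1400 × 0.25 = 0.06650 m
A total: 0.389072 m
B Layer 1: 0.46 × 240 × 2.2×10⁻⁴ = 0.024288 m
B Layer 2: 0.26 × 0.89×10⁻⁴ × 550 = 0.012727 m
B total: 0.037015 m
Difference: 0.389072 − 0.037015 = 0.352057 m

Δh_A ≈ 389 mm, Δh_B ≈ 37.0 mm; difference ≈ 352 mm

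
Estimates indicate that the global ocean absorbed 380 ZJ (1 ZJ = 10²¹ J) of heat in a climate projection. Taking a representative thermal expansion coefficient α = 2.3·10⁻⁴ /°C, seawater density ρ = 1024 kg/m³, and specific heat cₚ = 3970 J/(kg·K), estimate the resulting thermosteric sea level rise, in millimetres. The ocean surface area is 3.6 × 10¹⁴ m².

Per unit area: Q = 380×10²¹ / (3.6×10¹⁴) ≈ 1.056×10⁹ J/m²
Δh = αQ/(ρcₚ) = 2.3×10⁻⁴ × 1.056×10⁹ / (1024 × 3970) ≈ 0.059745 m

about 60 mm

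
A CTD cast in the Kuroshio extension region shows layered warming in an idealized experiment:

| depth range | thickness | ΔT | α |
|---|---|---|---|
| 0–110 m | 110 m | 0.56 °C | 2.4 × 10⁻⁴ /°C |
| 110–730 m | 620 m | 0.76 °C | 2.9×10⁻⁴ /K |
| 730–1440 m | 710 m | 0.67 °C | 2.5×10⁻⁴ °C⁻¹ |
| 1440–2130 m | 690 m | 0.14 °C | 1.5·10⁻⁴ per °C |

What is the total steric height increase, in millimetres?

0–110 m: 110 × 0.56 × 2.4×10⁻⁴ = 0.014784 m
2.9×10⁻⁴ × 620 × 0.76 = 0.136648 m
Layer 3: 710 × 0.67 × 2.5×10⁻⁴ = 0.118925 m
Layer 4: 690 × 1.5×10⁻⁴ × 0.14 = 0.01449 m
Δh = 0.014784 + 0.136648 + 0.118925 + 0.01449 = 0.284847 m

285 mm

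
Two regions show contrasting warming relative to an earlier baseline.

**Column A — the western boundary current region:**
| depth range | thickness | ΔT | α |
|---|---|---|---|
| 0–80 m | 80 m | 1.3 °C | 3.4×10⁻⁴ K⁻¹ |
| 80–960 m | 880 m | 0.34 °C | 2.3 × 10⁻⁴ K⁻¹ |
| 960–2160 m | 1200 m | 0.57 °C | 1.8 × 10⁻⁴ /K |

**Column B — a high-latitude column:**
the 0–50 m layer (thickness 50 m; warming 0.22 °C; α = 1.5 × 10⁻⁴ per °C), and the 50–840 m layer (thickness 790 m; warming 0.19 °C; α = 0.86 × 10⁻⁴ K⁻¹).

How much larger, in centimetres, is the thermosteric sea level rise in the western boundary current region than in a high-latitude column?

A 0–80 m: 3.4×10⁻⁴ × 80 × 1.3 = 0.03536 m
A 80–960 m: 880 × 2.3×10⁻⁴ × 0.34 = 0.068816 m
A Layer 3: 1200 × 1.8×10⁻⁴ × 0.57 = 0.12312 m
A total: 0.227296 m
B Layer 1: 50 × 1.5×10⁻⁴ × 0.22 = 0.00165 m
B 50–840 m: 0.86×10⁻⁴ × 790 × 0.19 = 0.0129086 m
B total: 0.0145586 m
Difference: 0.227296 − 0.0145586 = 0.2127374 m

Δh_A − Δh_B ≈ 21 cm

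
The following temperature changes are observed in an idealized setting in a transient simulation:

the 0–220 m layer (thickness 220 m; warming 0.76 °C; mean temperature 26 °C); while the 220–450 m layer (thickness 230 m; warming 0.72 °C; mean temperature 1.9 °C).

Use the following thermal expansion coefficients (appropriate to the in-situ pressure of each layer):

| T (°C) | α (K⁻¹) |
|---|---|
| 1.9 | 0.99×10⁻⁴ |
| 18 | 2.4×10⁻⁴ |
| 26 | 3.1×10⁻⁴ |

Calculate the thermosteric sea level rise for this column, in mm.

Layer 1 at 26 °C → α = 3.1×10⁻⁴ K⁻¹
Layer 2 at 1.9 °C → α = 0.99×10⁻⁴ K⁻¹
Layer 1: 3.1×10⁻⁴ × 0.76 × 220 = 0.051832 m
220–450 m: 0.72 × 0.99×10⁻⁴ × 230 = 0.0163944 m
Δh = 0.051832 + 0.0163944 = 0.0682264 m ≈ 68 mm

Δh ≈ 68 mm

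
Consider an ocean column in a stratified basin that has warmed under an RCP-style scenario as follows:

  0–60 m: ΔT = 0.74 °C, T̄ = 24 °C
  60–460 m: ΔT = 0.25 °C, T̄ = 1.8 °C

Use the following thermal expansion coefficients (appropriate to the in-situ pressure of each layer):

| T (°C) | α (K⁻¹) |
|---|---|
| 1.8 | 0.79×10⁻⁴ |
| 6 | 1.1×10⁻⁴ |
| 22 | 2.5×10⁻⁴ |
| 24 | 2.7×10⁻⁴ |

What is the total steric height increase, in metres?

Layer 1 at 24 °C → α = 2.7×10⁻⁴ K⁻¹
Layer 2 at 1.8 °C → α = 0.79×10⁻⁴ K⁻¹
60 × 0.74 × 2.7×10⁻⁴ = 0.011988 m
60–460 m: 0.79×10⁻⁴ × 0.25 × 400 = 0.00790 m
Δh = 0.011988 + 0.00790 = 0.019888 m

Δh ≈ 0.0199 m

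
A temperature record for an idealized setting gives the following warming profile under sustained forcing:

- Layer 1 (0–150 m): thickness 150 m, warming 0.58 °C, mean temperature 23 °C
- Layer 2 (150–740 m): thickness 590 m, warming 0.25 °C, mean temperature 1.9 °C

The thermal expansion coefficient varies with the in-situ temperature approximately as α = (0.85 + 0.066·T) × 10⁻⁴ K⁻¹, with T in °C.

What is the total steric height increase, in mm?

Layer 1: α = (0.85 + 0.066×23)×10⁻⁴ = 2.368×10⁻⁴ K⁻¹
Layer 2: α = (0.85 + 0.066×1.9)×10⁻⁴ = 0.9754×10⁻⁴ K⁻¹
2.368×10⁻⁴ × 0.58 × 150 = 0.0206016 m
Layer 2: 0.9754×10⁻⁴ × 590 × 0.25 = 0.01438715 m
Δh = 0.0206016 + 0.01438715 = 0.03498875 m ≈ 35 mm

Δh = 35 mm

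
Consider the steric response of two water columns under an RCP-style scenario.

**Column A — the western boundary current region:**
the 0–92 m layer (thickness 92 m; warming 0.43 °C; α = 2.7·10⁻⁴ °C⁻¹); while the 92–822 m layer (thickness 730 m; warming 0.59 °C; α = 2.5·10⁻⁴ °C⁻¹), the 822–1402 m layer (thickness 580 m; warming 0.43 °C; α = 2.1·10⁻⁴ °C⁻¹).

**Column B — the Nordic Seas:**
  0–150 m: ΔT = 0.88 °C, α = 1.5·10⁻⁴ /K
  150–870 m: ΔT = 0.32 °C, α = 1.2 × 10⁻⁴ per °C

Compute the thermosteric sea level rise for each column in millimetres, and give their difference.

A 0.43 × 2.7×10⁻⁴ × 92 = 0.0106812 m
A 92–822 m: 0.59 × 730 × 2.5×10⁻⁴ = 0.107675 m
A 822–1402 m: 580 × 2.1×10⁻⁴ × 0.43 = 0.052374 m
A total: 0.1707302 m
B 1.5×10⁻⁴ × 0.88 × 150 = 0.01980 m
B 720 × 0.32 × 1.2×10⁻⁴ = 0.027648 m
B total: 0.047448 m
Difference: 0.1707302 − 0.047448 = 0.1232822 m

A: 170 mm; B: 47 mm; difference 120 mm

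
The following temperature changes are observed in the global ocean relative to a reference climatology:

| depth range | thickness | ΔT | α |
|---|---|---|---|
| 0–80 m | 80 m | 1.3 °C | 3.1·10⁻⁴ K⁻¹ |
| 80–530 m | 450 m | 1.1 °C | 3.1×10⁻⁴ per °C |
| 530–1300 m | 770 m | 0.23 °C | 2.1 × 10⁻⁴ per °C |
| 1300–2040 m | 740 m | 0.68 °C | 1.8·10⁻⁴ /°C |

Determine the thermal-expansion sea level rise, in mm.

Layer 1: 80 × 1.3 × 3.1×10⁻⁴ = 0.03224 m
Layer 2: 450 × 1.1 × 3.1×10⁻⁴ = 0.15345 m
770 × 2.1×10⁻⁴ × 0.23 = 0.037191 m
Layer 4: 740 × 1.8×10⁻⁴ × 0.68 = 0.090576 m
Δh = 0.03224 + 0.15345 + 0.037191 + 0.090576 = 0.313457 m ≈ 313 mm

about 313 mm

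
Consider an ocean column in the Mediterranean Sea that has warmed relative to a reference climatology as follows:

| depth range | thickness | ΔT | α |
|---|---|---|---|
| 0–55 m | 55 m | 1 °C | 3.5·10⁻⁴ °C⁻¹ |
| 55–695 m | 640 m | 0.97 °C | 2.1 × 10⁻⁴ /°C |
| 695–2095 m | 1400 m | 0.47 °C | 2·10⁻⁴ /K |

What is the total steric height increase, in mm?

280 mm

3.5×10⁻⁴ × 1 × 55 = 0.01925 m
0.97 × 640 × 2.1×10⁻⁴ = 0.130368 m
0.47 × 2×10⁻⁴ × 1400 = 0.13160 m
Δh = 0.01925 + 0.130368 + 0.13160 = 0.281218 m ≈ 280 mm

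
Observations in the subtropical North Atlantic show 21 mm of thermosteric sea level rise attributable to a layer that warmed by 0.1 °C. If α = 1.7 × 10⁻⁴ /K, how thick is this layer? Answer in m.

H ≈ 1240 m

H = Δh/(αΔT) = 0.021 / (1.7×10⁻⁴ × 0.1) ≈ 1235 m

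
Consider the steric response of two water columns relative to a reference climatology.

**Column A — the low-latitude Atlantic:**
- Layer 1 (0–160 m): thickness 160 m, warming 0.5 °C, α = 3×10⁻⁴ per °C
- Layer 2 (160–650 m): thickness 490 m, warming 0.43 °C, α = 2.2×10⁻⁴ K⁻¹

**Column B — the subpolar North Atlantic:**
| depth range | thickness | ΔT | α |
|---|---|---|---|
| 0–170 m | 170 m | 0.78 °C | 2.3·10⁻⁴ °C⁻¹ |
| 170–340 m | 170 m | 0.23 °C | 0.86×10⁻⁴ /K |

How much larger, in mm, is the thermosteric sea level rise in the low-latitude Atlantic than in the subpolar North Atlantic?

A Layer 1: 160 × 3×10⁻⁴ × 0.5 = 0.02400 m
A Layer 2: 490 × 2.2×10⁻⁴ × 0.43 = 0.046354 m
A total: 0.070354 m
B Layer 1: 0.78 × 170 × 2.3×10⁻⁴ = 0.030498 m
B 170–340 m: 0.23 × 0.86×10⁻⁴ × 170 = 0.0033626 m
B total: 0.0338606 m
Difference: 0.070354 − 0.0338606 = 0.0364934 m

36 mm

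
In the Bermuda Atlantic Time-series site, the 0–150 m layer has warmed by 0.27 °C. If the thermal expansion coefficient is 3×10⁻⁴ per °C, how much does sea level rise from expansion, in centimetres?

Δh = αΔT·H = 3×10⁻⁴ × 0.27 × 150 = 0.01215 m

1.22 cm of thermosteric rise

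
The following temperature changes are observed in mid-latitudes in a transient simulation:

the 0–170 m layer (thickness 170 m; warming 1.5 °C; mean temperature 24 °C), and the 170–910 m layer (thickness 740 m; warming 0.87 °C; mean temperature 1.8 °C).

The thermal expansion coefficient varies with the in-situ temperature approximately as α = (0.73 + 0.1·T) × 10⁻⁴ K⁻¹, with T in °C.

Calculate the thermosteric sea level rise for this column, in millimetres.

Layer 1: α = (0.73 + 0.1×24)×10⁻⁴ = 3.13×10⁻⁴ K⁻¹
Layer 2: α = (0.73 + 0.1×1.8)×10⁻⁴ = 0.91×10⁻⁴ K⁻¹
Layer 1: 170 × 3.13×10⁻⁴ × 1.5 = 0.079815 m
0.87 × 0.91×10⁻⁴ × 740 = 0.0585858 m
Δh = 0.079815 + 0.0585858 = 0.1384008 m ≈ 140 mm

Δh = 140 mm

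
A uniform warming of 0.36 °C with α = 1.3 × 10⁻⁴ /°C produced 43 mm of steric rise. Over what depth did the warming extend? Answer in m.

920 m

H = Δh/(αΔT) = 0.043 / (1.3×10⁻⁴ × 0.36) ≈ 918.8 m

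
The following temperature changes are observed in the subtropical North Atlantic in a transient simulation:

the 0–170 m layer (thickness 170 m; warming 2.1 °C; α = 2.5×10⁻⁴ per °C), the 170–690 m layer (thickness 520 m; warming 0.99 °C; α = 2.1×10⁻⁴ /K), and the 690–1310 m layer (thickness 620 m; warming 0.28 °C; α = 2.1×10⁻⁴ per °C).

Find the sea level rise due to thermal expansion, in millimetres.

Layer 1: 2.1 × 2.5×10⁻⁴ × 170 = 0.08925 m
170–690 m: 2.1×10⁻⁴ × 0.99 × 520 = 0.108108 m
2.1×10⁻⁴ × 0.28 × 620 = 0.036456 m
Δh = 0.08925 + 0.108108 + 0.036456 = 0.233814 m ≈ 234 mm

Δh ≈ 234 mm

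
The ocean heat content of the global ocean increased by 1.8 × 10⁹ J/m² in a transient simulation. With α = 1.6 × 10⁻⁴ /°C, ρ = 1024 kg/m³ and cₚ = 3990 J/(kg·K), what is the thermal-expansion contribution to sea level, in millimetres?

Δh = αQ/(ρcₚ) = 1.6×10⁻⁴ × 1.8×10⁹ / (1024 × 3990) ≈ 0.070489 m

70.5 mm of thermosteric rise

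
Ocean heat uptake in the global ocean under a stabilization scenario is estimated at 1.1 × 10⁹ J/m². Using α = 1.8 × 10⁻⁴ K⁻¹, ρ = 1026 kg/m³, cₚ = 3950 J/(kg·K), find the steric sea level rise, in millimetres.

Δh = αQ/(ρcₚ) = 1.8×10⁻⁴ × 1.1×10⁹ / (1026 × 3950) ≈ 0.048856 m

about 49 mm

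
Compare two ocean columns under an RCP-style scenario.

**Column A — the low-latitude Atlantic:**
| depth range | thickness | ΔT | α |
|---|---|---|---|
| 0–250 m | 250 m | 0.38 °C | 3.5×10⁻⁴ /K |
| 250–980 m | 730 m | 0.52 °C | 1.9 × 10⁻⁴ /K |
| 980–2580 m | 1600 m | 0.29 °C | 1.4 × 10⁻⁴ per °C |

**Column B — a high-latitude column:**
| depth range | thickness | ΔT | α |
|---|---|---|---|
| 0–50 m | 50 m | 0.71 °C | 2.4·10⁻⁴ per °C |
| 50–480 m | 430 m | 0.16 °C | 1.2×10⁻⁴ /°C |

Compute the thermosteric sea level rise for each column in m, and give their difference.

A Layer 1: 250 × 3.5×10⁻⁴ × 0.38 = 0.03325 m
A 0.52 × 1.9×10⁻⁴ × 730 = 0.072124 m
A 1600 × 0.29 × 1.4×10⁻⁴ = 0.06496 m
A total: 0.170334 m
B 0–50 m: 2.4×10⁻⁴ × 50 × 0.71 = 0.00852 m
B 1.2×10⁻⁴ × 430 × 0.16 = 0.008256 m
B total: 0.016776 m
Difference: 0.170334 − 0.016776 = 0.153558 m

Δh_A ≈ 0.17 m, Δh_B ≈ 0.017 m; difference ≈ 0.15 m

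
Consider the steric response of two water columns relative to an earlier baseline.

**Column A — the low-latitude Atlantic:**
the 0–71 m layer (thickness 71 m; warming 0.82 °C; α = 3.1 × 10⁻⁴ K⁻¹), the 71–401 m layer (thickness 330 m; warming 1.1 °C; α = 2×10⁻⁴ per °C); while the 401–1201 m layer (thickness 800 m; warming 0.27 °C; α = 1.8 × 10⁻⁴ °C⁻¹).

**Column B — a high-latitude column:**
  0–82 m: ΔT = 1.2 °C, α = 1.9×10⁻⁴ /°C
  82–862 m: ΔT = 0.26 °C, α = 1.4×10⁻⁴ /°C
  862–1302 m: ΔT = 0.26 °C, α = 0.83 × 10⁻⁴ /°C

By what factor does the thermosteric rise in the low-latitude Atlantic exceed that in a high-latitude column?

A Layer 1: 3.1×10⁻⁴ × 0.82 × 71 = 0.0180482 m
A 330 × 1.1 × 2×10⁻⁴ = 0.07260 m
A 800 × 1.8×10⁻⁴ × 0.27 = 0.03888 m
A total: 0.1295282 m
B Layer 1: 1.9×10⁻⁴ × 1.2 × 82 = 0.018696 m
B 82–862 m: 1.4×10⁻⁴ × 0.26 × 780 = 0.028392 m
B 862–1302 m: 0.83×10⁻⁴ × 0.26 × 440 = 0.0094952 m
B total: 0.0565832 m
Ratio: 0.1295282 / 0.0565832 ≈ 2.289

2.29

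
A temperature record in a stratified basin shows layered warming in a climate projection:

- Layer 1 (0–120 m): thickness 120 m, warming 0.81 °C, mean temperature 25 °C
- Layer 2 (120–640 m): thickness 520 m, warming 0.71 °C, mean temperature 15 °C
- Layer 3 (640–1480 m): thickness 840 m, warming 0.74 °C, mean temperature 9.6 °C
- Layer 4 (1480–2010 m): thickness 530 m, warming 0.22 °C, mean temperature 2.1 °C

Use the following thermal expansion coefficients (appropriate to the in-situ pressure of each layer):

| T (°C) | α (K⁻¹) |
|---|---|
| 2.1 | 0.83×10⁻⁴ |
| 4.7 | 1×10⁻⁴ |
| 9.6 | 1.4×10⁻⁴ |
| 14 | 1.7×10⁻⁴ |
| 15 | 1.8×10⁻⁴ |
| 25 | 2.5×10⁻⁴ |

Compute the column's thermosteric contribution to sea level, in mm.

Layer 1 at 25 °C → α = 2.5×10⁻⁴ K⁻¹
Layer 2 at 15 °C → α = 1.8×10⁻⁴ K⁻¹
Layer 3 at 9.6 °C → α = 1.4×10⁻⁴ K⁻¹
Layer 4 at 2.1 °C → α = 0.83×10⁻⁴ K⁻¹
0.81 × 120 × 2.5×10⁻⁴ = 0.02430 m
Layer 2: 0.71 × 1.8×10⁻⁴ × 520 = 0.066456 m
Layer 3: 0.74 × 840 × 1.4×10⁻⁴ = 0.087024 m
Layer 4: 0.22 × 530 × 0.83×10⁻⁴ = 0.0096778 m
Δh = 0.02430 + 0.066456 + 0.087024 + 0.0096778 = 0.1874578 m ≈ 190 mm

Δh ≈ 190 mm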